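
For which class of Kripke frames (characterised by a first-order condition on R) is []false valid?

emptiness of R

□⊥ is valid iff no world has any successor (otherwise □⊥ fails at any world with one).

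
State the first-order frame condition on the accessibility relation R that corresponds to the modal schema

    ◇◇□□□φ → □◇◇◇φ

∀x ∀y ∀z ((xR²y ∧ xRz) → ∃w (yR³w ∧ zR³w))

This is a Sahlqvist (Geach-type) schema ◇^2□^3φ → □^1◇^3φ.
First-order correspondent: ∀x ∀y ∀z ((xR²y ∧ xRz) → ∃w (yR³w ∧ zR³w)).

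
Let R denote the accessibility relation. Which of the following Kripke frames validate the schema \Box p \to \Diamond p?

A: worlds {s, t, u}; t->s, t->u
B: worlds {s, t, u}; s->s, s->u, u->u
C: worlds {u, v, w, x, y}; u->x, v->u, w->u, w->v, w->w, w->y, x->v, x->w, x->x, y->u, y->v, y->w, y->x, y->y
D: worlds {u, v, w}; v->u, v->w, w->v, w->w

C

Frame correspondent (Sahlqvist): \forall x \exists y Rxy — i.e. seriality.
A: fails — world s has no successor.
B: fails — world t has no successor.
C: ✓.
D: fails — world u has no successor.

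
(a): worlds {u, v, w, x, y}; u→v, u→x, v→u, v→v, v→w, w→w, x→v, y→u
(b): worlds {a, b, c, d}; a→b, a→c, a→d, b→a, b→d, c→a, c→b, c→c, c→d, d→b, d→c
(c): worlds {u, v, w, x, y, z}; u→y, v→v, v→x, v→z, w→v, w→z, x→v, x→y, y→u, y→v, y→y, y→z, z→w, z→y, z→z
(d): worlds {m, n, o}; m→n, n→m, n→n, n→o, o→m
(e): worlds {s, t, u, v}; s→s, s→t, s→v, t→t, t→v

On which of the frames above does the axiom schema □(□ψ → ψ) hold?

none

Frame correspondent (Sahlqvist): ∀x ∀y (Rxy → Ryy) — i.e. shift-reflexivity.
(a): fails — Rvu but not Ruu.
(b): fails — Rcd but not Rdd.
(c): fails — Rzw but not Rww.
(d): fails — Rom but not Rmm.
(e): fails — Rtv but not Rvv.
Valid on no frame.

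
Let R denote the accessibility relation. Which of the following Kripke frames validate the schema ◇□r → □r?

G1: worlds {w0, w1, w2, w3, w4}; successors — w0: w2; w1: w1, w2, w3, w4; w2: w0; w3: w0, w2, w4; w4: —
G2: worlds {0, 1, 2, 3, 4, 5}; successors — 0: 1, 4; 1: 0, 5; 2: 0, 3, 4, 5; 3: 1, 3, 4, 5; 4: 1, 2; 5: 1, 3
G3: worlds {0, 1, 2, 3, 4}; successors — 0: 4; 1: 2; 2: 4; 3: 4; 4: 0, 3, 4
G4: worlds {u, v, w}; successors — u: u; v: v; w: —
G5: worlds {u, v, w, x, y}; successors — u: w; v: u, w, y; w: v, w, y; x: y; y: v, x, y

This is the axiom for the Euclidean property; its first-order frame correspondent is ∀x ∀y ∀z (Rxy ∧ Rxz → Ryz).
G1: fails — Rw0w2 and Rw0w2 but not Rw2w2.
G2: fails — R01 and R01 but not R11.
G3: fails — R12 and R12 but not R22.
G4: holds.
G5: fails — Rvw and Rvu but not Rwu.

G4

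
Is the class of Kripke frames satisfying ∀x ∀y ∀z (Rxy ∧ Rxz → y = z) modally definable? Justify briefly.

Definable; ◇q → □q defines it

This is a Sahlqvist condition; the CD axiom ◇q → □q defines it.
Suppose ◇q→□q is valid. Take Rxy, Rxz and set V(q)={y}. Then ◇q at x, so □q at x, so q at z, i.e. z=y.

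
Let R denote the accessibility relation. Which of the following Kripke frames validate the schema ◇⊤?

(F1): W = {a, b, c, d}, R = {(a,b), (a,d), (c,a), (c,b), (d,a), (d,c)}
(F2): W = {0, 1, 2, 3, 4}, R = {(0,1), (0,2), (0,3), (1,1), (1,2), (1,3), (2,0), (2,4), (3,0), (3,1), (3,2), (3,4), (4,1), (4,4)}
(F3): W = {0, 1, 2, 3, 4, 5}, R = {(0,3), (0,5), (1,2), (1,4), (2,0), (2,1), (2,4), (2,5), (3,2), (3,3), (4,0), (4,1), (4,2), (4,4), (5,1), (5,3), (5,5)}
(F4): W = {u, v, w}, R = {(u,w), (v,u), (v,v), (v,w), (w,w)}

The schema corresponds to seriality: ∀x ∃y Rxy.
(F1): fails — world b has no successor.
(F2): holds.
(F3): holds.
(F4): holds.
Valid on: (F2), (F3), (F4).

(F2), (F3), (F4)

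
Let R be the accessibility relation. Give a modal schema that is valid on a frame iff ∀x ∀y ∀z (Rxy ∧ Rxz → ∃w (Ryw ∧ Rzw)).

A defining formula is ◇□q → □◇q (the .2 axiom).

◇□q → □◇q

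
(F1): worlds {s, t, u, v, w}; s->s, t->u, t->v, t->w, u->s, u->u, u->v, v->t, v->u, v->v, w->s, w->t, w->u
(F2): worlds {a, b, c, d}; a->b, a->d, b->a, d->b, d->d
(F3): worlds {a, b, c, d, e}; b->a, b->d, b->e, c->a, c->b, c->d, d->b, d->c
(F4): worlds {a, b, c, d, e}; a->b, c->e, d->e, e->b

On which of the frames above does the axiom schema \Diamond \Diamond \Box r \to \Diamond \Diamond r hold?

Frame correspondent (Sahlqvist): \forall x \forall y (x R^2 y \to \exists w (yRw \wedge x R^2 w)) — i.e. a generalized confluence (Geach) condition.
(F1): holds.
(F2): fails — bR²b but no w with bRw and bR²w.
(F3): fails — bR²b but no w with bRw and bR²w.
(F4): fails — cR²b but no w with bRw and cR²w.
Valid on: (F1).

(F1)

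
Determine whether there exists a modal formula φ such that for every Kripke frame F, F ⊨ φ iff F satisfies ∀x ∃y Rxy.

The condition is seriality. A defining modal formula is □r → ◇r.
Suppose □r→◇r is valid. At any x set V(r)=W. Then □r at x, so ◇r at x, so x has a successor.

Yes — defined by □r → ◇r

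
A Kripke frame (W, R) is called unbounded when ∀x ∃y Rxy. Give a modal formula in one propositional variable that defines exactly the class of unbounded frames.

This is seriality; the standard corresponding axiom is D: □s → ◇s.
Suppose □s→◇s is valid. At any x set V(s)=W. Then □s at x, so ◇s at x, so x has a successor.

□s → ◇s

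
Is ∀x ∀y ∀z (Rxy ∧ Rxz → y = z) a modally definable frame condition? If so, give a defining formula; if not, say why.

This is a Sahlqvist condition; the CD axiom ◇q → □q defines it.
Suppose ◇q→□q is valid. Take Rxy, Rxz and set V(q)={y}. Then ◇q at x, so □q at x, so q at z, i.e. z=y.

Yes — defined by ◇q → □q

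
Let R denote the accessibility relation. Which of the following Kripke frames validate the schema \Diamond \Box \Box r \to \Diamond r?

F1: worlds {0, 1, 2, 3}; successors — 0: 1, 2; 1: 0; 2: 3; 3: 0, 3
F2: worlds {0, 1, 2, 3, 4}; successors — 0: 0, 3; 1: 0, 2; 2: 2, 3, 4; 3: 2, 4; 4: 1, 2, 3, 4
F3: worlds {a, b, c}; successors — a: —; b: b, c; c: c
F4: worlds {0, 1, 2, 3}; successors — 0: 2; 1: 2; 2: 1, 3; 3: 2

Frame correspondent (Sahlqvist): \forall x \forall y (xRy \to \exists w (y R^2 w \wedge xRw)) — i.e. a generalized confluence (Geach) condition.
F1: fails — 0R2 but no w with 2R²w and 0Rw.
F2: condition met.
F3: condition met.
F4: condition met.

F2, F3, F4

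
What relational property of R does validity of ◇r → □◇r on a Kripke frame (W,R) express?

This is the 5 axiom.
Its frame correspondent is the Euclidean property — ∀x ∀y ∀z (Rxy ∧ Rxz → Ryz).

the Euclidean property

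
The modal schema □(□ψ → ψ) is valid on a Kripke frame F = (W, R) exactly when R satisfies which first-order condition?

Suppose □(□ψ→ψ) is valid. Take Rxy and set V(ψ)={w : Ryw}. Then at y, □ψ holds; since □(□ψ→ψ) at x, □ψ→ψ at y, so ψ at y, i.e. Ryy.
Conversely, on a frame with shift-reflexivity the schema holds at every world under every valuation.
Frame condition: ∀x ∀y (Rxy → Ryy).

shift-reflexivity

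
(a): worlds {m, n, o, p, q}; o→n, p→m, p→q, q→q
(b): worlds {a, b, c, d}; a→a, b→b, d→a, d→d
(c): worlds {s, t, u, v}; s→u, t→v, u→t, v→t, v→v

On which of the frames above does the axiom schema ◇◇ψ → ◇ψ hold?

The schema corresponds to transitivity: ∀x ∀y ∀z (Rxy ∧ Ryz → Rxz).
(a): condition met.
(b): condition met.
(c): fails — Rtv and Rvt but not Rtt.

(a), (b)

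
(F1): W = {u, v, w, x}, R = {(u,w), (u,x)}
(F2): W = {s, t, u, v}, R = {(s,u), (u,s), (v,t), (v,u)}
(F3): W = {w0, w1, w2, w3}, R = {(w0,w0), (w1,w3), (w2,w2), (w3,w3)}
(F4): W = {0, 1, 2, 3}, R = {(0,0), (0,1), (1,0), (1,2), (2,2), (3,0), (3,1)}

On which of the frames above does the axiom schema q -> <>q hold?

Frame correspondent (Sahlqvist): forall x Rxx — i.e. reflexivity.
(F1): fails — world u does not see itself.
(F2): fails — world s does not see itself.
(F3): fails — world w1 does not see itself.
(F4): fails — world 1 does not see itself.
Valid on no frame.

none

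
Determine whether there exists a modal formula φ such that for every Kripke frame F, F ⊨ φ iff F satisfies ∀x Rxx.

Yes — defined by □r → r

The condition is reflexivity. A defining modal formula is □r → r.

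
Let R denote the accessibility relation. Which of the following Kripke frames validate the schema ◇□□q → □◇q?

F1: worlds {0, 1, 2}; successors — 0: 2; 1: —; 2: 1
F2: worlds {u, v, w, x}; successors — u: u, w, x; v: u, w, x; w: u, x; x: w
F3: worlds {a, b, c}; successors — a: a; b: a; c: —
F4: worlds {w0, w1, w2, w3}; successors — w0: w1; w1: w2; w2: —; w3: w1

F3

This is the axiom for a generalized confluence (Geach) condition; its first-order frame correspondent is ∀x ∀y ∀z ((xRy ∧ xRz) → ∃w (yR²w ∧ zRw)).
F1: fails — 0R2, 0R2 but no w with 2R²w and 2Rw.
F2: fails — uRx, uRx but no t with xR²t and xRt.
F3: holds.
F4: fails — w0Rw1, w0Rw1 but no w with w1R²w and w1Rw.
Valid on: F3.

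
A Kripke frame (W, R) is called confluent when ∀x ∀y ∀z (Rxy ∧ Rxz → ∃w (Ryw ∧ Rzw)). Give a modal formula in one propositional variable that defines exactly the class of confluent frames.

This is convergence; the standard corresponding axiom is .2: ◇□ψ → □◇ψ.
Suppose ◇□ψ→□◇ψ is valid. Take Rxy, Rxz and set V(ψ)={w : Ryw}. Then □ψ at y so ◇□ψ at x, so □◇ψ at x, so ◇ψ at z, giving w with Rzw and Ryw.

◇□ψ → □◇ψ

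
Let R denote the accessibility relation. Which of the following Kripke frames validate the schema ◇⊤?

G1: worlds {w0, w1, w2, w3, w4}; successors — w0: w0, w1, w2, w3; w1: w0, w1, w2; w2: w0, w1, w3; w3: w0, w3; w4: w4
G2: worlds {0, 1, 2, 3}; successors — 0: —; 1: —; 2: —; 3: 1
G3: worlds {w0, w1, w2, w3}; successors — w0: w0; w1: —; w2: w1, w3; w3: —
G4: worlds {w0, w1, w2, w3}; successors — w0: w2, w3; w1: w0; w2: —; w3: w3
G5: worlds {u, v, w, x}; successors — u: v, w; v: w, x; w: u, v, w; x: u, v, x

G1, G5

This is the axiom for seriality; its first-order frame correspondent is ∀x ∃y Rxy.
G1: ✓.
G2: fails — world 0 has no successor.
G3: fails — world w1 has no successor.
G4: fails — world w2 has no successor.
G5: ✓.
Valid on: G1, G5.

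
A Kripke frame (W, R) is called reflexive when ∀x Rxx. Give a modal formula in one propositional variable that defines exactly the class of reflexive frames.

This is reflexivity; the standard corresponding axiom is T: □p → p.

□p → p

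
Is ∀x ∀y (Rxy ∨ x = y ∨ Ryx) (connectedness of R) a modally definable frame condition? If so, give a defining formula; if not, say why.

No

Modal frame validity is preserved under disjoint unions.
Take 2 disjoint single-world reflexive frames: each is trivially connected, but their disjoint union has 2 worlds with no edge between distinct components, so it is not connected.
So the class is not modally definable.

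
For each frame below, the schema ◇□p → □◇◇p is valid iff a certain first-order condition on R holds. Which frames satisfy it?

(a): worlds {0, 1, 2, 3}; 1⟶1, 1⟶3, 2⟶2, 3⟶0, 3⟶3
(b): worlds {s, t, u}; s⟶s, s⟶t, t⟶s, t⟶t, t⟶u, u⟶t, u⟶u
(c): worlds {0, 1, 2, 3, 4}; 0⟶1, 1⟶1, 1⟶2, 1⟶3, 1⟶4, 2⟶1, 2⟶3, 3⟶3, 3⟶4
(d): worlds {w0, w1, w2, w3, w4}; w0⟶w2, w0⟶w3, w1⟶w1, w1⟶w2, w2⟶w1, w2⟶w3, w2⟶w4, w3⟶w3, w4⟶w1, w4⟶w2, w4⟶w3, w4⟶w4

Frame correspondent (Sahlqvist): ∀x ∀y ∀z ((xRy ∧ xRz) → ∃w (yRw ∧ zR²w)) — i.e. a generalized confluence (Geach) condition.
(a): fails — 3R0, 3R0 but no w with 0Rw and 0R²w.
(b): satisfies the condition.
(c): fails — 1R1, 1R4 but no w with 1Rw and 4R²w.
(d): fails — w2Rw1, w2Rw3 but no w with w1Rw and w3R²w.
Valid on: (b).

(b)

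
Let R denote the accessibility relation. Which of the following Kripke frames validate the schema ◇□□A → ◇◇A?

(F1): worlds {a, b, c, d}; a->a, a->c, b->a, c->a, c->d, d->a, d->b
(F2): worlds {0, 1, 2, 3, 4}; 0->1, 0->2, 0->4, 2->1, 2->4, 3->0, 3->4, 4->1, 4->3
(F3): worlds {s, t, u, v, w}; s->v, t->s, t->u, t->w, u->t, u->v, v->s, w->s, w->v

Frame correspondent (Sahlqvist): ∀x ∀y (xRy → ∃w (yR²w ∧ xR²w)) — i.e. a generalized confluence (Geach) condition.
(F1): condition met.
(F2): fails — 0R1 but no w with 1R²w and 0R²w.
(F3): fails — sRv but no w* with vR²w* and sR²w*.
Valid on: (F1).

(F1)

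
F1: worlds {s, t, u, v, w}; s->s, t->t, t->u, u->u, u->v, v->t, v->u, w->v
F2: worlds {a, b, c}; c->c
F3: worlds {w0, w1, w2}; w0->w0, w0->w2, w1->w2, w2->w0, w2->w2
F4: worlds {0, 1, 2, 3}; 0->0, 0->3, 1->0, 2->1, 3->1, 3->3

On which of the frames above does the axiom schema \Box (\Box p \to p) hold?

F2, F3

The schema corresponds to shift-reflexivity: \forall x \forall y (Rxy \to Ryy).
F1: fails — Ruv but not Rvv.
F2: condition met.
F3: condition met.
F4: fails — R31 but not R11.
Valid on: F2, F3.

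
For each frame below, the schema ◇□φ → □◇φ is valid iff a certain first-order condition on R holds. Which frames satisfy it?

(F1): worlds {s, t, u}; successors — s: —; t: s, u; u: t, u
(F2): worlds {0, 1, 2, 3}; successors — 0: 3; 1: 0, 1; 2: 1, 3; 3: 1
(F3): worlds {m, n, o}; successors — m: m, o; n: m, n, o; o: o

(F3)

Frame correspondent (Sahlqvist): ∀x ∀y ∀z (Rxy ∧ Rxz → ∃w (Ryw ∧ Rzw)) — i.e. convergence.
(F1): fails — Rtu and Rts but u and s have no common successor.
(F2): fails — R10 and R11 but 0 and 1 have no common successor.
(F3): satisfies the condition.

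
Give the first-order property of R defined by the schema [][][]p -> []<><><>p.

forall x forall z (xRz -> exists w (x R^3 w & z R^3 w))

This is a Sahlqvist (Geach-type) schema ◇^0□^3p → □^1◇^3p.
Minimal-valuation argument: fix x; take any y with xR^0y and any z with xR^1z. Set V(p) to the set of worlds R-reachable from y in exactly 3 steps. Then □^3p holds at y, so the antecedent holds at x; validity forces ◇^3p at z, giving a w with zR^3w and yR^3w.
First-order correspondent: forall x forall z (xRz -> exists w (x R^3 w & z R^3 w)).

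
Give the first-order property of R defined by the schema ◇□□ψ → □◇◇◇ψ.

This is a Sahlqvist (Geach-type) schema ◇^1□^2ψ → □^1◇^3ψ.
Minimal-valuation argument: fix x; take any y with xR^1y and any z with xR^1z. Set V(ψ) to the set of worlds R-reachable from y in exactly 2 steps. Then □^2ψ holds at y, so the antecedent holds at x; validity forces ◇^3ψ at z, giving a w with zR^3w and yR^2w.
First-order correspondent: ∀x ∀y ∀z ((xRy ∧ xRz) → ∃w (yR²w ∧ zR³w)).

∀x ∀y ∀z ((xRy ∧ xRz) → ∃w (yR²w ∧ zR³w))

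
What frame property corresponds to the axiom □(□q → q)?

This is the T□ axiom.
Its frame correspondent is shift-reflexivity — ∀x ∀y (Rxy → Ryy).

Shift-reflexivity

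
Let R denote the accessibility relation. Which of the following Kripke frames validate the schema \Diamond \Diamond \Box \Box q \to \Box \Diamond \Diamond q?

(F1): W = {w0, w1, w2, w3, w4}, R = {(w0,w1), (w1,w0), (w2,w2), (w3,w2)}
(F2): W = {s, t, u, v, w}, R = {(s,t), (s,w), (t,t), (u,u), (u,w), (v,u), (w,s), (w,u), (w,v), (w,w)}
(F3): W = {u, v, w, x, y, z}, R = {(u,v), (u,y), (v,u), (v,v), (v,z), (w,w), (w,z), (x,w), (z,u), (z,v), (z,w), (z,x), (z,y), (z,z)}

This is the axiom for a generalized confluence (Geach) condition; its first-order frame correspondent is \forall x \forall y \forall z ((x R^2 y \wedge xRz) \to \exists w (y R^2 w \wedge z R^2 w)).
(F1): fails — w0R²w0, w0Rw1 but no w with w0R²w and w1R²w.
(F2): fails — sR²u, sRt but no w* with uR²w* and tR²w*.
(F3): fails — uR²u, uRy but no t with uR²t and yR²t.

none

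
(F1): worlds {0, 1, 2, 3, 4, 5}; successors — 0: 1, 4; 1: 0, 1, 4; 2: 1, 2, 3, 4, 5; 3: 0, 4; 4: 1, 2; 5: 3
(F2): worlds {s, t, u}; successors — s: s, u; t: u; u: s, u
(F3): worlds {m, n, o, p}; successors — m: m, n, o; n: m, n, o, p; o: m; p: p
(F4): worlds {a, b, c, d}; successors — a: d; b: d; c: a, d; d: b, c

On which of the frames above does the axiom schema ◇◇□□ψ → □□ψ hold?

(F2)

This is the axiom for a generalized confluence (Geach) condition; its first-order frame correspondent is ∀x ∀y ∀z ((xR²y ∧ xR²z) → ∃w (yR²w ∧ z = w)).
(F1): fails — 2R²0, 2R²3 but no w with 0R²w and 3=w.
(F2): ✓.
(F3): fails — mR²o, mR²p but no w with oR²w and p=w.
(F4): fails — cR²b, cR²d but no w with bR²w and d=w.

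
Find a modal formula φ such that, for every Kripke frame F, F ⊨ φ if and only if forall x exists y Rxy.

□s → ◇s

This is seriality; the standard corresponding axiom is D: □s → ◇s.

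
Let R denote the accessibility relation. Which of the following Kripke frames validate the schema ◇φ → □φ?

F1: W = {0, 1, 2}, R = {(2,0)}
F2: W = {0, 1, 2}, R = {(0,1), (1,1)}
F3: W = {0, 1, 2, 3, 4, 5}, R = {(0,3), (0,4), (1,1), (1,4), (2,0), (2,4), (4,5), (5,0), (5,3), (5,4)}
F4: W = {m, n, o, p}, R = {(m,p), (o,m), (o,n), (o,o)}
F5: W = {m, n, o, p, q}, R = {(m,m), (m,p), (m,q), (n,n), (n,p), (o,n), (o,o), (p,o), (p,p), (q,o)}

Frame correspondent (Sahlqvist): ∀x ∀y ∀z (Rxy ∧ Rxz → y = z) — i.e. partial functionality.
F1: condition met.
F2: condition met.
F3: fails — 0 sees both 3 and 4.
F4: fails — o sees both m and n.
F5: fails — m sees both m and p.
Valid on: F1, F2.

F1, F2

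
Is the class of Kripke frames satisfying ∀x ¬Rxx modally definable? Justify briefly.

No — not modally definable

Any modally definable frame class is closed under surjective bounded morphisms.
The 5-cycle (worlds 0,1,2,3,4 with 0→1→2→3→4→0) is irreflexive, and the map sending every world to a single reflexive point • is a surjective bounded morphism (forth: every edge maps to (•,•); back: every world has a successor). So any modal formula valid on the 5-cycle is also valid on the reflexive point, which is not irreflexive.
Hence irreflexivity is not modally definable.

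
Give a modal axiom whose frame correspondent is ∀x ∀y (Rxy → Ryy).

A defining formula is □(□p → p) (the T□ axiom).
Suppose □(□p→p) is valid. Take Rxy and set V(p)={w : Ryw}. Then at y, □p holds; since □(□p→p) at x, □p→p at y, so p at y, i.e. Ryy.

□(□p → p)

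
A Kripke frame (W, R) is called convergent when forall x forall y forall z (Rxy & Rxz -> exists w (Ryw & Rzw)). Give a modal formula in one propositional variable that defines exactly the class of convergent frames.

A defining formula is ◇□p → □◇p (the .2 axiom).

◇□p → □◇p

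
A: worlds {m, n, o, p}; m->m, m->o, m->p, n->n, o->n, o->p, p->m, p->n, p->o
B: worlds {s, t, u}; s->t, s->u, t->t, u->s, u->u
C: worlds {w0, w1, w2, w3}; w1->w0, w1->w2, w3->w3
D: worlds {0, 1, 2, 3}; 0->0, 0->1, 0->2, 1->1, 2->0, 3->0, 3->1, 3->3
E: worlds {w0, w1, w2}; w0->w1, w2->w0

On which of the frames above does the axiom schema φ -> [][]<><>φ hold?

Frame correspondent (Sahlqvist): forall x forall z (x R^2 z -> exists w (x = w & z R^2 w)) — i.e. a generalized confluence (Geach) condition.
A: fails — mR²n but no w with m=w and nR²w.
B: fails — sR²t but no w with s=w and tR²w.
C: holds.
D: fails — 0R²1 but no w with 0=w and 1R²w.
E: fails — w2R²w1 but no w with w2=w and w1R²w.

C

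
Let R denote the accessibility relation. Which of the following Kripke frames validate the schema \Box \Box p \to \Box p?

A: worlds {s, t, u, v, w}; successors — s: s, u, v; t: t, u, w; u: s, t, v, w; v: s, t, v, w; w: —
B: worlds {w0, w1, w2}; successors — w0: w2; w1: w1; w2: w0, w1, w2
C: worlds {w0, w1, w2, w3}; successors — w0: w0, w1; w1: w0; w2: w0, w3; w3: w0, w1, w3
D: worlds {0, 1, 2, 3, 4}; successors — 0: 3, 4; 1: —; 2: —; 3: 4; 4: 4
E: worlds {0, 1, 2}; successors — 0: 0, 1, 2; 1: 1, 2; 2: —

A, B, C, E

Frame correspondent (Sahlqvist): \forall x \forall y (Rxy \to \exists z (Rxz \wedge Rzy)) — i.e. density.
A: condition met.
B: condition met.
C: condition met.
D: fails — R03 but no z with R0z and Rz3.
E: condition met.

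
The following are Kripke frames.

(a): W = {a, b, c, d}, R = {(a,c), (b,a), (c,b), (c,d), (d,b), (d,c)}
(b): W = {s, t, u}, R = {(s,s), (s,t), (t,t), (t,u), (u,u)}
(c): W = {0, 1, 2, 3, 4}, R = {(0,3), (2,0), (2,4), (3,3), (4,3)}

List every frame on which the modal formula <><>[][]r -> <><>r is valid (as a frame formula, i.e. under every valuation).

This is the axiom for a generalized confluence (Geach) condition; its first-order frame correspondent is forall x forall y (x R^2 y -> exists w (y R^2 w & x R^2 w)).
(a): fails — aR²b but no w with bR²w and aR²w.
(b): ✓.
(c): ✓.
Valid on: (b), (c).

(b), (c)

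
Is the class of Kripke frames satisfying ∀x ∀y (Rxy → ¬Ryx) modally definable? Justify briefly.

Any modally definable frame class is closed under surjective bounded morphisms.
The 3-cycle (worlds a,b,c with a→b→c→a) is asymmetric. Mapping every world to a single reflexive point • is a surjective bounded morphism, and the reflexive point is not asymmetric (R•• but asymmetry requires ¬R••).
Hence asymmetry is not modally definable.

Not modally definable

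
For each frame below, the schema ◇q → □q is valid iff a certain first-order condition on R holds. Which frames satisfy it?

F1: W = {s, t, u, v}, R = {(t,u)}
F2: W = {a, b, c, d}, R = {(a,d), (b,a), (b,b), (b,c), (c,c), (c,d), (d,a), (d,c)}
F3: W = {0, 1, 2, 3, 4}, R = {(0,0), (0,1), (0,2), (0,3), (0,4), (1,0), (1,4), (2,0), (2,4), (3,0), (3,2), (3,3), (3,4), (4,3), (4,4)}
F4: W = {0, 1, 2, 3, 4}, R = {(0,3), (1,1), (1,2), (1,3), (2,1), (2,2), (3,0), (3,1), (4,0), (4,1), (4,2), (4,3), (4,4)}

The schema corresponds to partial functionality: ∀x ∀y ∀z (Rxy ∧ Rxz → y = z).
F1: holds.
F2: fails — b sees both a and b.
F3: fails — 0 sees both 0 and 1.
F4: fails — 1 sees both 1 and 2.

F1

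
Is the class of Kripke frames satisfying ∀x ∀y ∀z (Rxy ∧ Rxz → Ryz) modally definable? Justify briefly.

The condition is the Euclidean property. A defining modal formula is ◇p → □◇p.

Yes — defined by ◇p → □◇p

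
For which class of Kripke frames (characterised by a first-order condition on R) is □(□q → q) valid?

Suppose □(□q→q) is valid. Take Rxy and set V(q)={w : Ryw}. Then at y, □q holds; since □(□q→q) at x, □q→q at y, so q at y, i.e. Ryy.
The converse is a direct semantic check.
So the correspondent is shift-reflexivity.

shift-reflexivity: ∀x ∀y (Rxy → Ryy)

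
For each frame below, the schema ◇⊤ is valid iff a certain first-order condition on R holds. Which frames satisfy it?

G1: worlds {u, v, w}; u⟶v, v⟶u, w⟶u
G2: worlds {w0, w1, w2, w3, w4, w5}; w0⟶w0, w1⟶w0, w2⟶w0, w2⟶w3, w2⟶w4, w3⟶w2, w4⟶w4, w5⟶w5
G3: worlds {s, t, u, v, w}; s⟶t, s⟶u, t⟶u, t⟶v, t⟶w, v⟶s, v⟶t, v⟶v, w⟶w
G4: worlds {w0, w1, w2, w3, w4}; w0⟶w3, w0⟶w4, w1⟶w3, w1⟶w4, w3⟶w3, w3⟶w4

The schema corresponds to seriality: ∀x ∃y Rxy.
G1: holds.
G2: holds.
G3: fails — world u has no successor.
G4: fails — world w2 has no successor.

G1, G2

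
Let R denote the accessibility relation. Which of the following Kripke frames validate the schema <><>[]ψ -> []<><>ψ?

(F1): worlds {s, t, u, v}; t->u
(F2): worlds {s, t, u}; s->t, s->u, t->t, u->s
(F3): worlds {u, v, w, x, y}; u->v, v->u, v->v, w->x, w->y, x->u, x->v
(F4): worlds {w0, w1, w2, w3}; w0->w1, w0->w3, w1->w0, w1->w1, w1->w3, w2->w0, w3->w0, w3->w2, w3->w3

The schema corresponds to a generalized confluence (Geach) condition: forall x forall y forall z ((x R^2 y & xRz) -> exists w (yRw & z R^2 w)).
(F1): holds.
(F2): holds.
(F3): fails — wR²u, wRy but no t with uRt and yR²t.
(F4): fails — w3R²w2, w3Rw2 but no w with w2Rw and w2R²w.
Valid on: (F1), (F2).

(F1), (F2)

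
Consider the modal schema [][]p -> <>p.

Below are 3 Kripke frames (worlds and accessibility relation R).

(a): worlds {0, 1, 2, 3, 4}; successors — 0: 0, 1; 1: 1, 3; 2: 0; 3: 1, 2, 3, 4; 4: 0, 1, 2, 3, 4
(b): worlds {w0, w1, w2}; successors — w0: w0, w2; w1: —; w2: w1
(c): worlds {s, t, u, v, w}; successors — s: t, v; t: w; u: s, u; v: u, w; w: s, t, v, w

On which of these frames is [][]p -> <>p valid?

The schema corresponds to a generalized confluence (Geach) condition: forall x exists w (x R^2 w & xRw).
(a): satisfies the condition.
(b): fails — at w1 but no w with w1R²w and w1Rw.
(c): fails — at s but no w* with sR²w* and sRw*.

(a)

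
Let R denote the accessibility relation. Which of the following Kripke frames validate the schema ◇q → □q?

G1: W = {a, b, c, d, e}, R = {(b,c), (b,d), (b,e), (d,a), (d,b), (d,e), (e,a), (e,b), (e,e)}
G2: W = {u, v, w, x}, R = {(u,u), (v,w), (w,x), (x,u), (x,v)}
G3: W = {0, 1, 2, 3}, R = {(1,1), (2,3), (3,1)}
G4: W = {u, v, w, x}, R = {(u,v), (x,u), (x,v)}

G3

The schema corresponds to partial functionality: ∀x ∀y ∀z (Rxy ∧ Rxz → y = z).
G1: fails — b sees both c and d.
G2: fails — x sees both u and v.
G3: ✓.
G4: fails — x sees both u and v.
Valid on: G3.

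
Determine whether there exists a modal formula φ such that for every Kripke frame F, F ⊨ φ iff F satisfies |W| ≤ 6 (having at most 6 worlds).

Any modally definable frame class is closed under disjoint unions.
Any modal formula valid on each of 7 disjoint one-world frames is valid on their disjoint union (validity is preserved under disjoint unions). Each one-world frame has |W|=1≤6, but the union has |W|=7.
So no modal formula (or set of formulas) defines exactly the |W|≤6 frames.

No — not modally definable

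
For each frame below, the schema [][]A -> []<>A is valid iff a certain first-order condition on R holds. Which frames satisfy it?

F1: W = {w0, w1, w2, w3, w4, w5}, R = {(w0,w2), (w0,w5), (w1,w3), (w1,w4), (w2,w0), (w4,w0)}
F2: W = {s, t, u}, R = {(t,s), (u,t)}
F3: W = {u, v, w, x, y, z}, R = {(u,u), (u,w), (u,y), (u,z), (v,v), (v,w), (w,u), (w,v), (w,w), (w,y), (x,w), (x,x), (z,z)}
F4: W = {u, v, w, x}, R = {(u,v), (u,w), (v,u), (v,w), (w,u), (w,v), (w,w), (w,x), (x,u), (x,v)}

F4

Frame correspondent (Sahlqvist): forall x forall z (xRz -> exists w (x R^2 w & zRw)) — i.e. a generalized confluence (Geach) condition.
F1: fails — w0Rw5 but no w with w0R²w and w5Rw.
F2: fails — tRs but no w with tR²w and sRw.
F3: fails — uRy but no t with uR²t and yRt.
F4: satisfies the condition.
Valid on: F4.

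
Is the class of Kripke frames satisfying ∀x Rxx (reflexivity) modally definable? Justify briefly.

Yes — defined by □r → r

This is a Sahlqvist condition; the T axiom □r → r defines it.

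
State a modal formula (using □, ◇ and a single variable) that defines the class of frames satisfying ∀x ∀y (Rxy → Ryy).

This is shift-reflexivity; the standard corresponding axiom is T□: □(□q → q).
Suppose □(□q→q) is valid. Take Rxy and set V(q)={w : Ryw}. Then at y, □q holds; since □(□q→q) at x, □q→q at y, so q at y, i.e. Ryy.

□(□q → q)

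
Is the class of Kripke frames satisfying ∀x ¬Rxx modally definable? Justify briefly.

Not modally definable

If a class were modally definable it would be closed under surjective bounded morphisms (Goldblatt–Thomason).
The 4-cycle (worlds 0,1,2,3 with 0→1→2→3→0) is irreflexive, and the map sending every world to a single reflexive point • is a surjective bounded morphism (forth: every edge maps to (•,•); back: every world has a successor). So any modal formula valid on the 4-cycle is also valid on the reflexive point, which is not irreflexive.
So no modal formula (or set of formulas) defines exactly the irreflexive frames.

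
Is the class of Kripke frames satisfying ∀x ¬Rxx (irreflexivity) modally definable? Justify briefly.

Modal frame validity is preserved under surjective bounded morphisms.
The 5-cycle (worlds 0,1,2,3,4 with 0→1→2→3→4→0) is irreflexive, and the map sending every world to a single reflexive point • is a surjective bounded morphism (forth: every edge maps to (•,•); back: every world has a successor). So any modal formula valid on the 5-cycle is also valid on the reflexive point, which is not irreflexive.
So no modal formula (or set of formulas) defines exactly the irreflexive frames.

Not modally definable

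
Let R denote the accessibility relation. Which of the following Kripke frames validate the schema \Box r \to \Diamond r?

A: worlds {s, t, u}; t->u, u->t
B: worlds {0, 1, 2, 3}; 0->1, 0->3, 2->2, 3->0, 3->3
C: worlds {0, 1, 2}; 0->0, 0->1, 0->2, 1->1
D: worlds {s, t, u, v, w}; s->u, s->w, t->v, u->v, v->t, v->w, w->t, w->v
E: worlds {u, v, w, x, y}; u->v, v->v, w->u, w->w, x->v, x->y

D

Frame correspondent (Sahlqvist): \forall x \exists y Rxy — i.e. seriality.
A: fails — world s has no successor.
B: fails — world 1 has no successor.
C: fails — world 2 has no successor.
D: ✓.
E: fails — world y has no successor.
Valid on: D.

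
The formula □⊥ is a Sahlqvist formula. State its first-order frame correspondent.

emptiness of R

□⊥ is valid iff no world has any successor (otherwise □⊥ fails at any world with one).
Conversely, on a frame with emptiness of R the schema holds at every world under every valuation.
Frame condition: ∀x ∀y ¬Rxy.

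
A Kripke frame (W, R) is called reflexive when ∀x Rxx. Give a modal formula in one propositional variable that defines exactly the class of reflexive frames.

A defining formula is □s → s (the T axiom).
Suppose □s→s is valid. At any x set V(s)={w : Rxw}. Then □s holds at x, so s holds at x, i.e. Rxx.

□s → s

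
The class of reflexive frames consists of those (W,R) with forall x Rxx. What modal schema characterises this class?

□ψ → ψ

The condition is reflexivity. The T schema □ψ → ψ defines it.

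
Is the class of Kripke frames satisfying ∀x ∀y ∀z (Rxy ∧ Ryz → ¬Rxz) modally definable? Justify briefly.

Modal frame validity is preserved under surjective bounded morphisms.
The 5-cycle (worlds w0,w1,w2,w3,w4 with w0→w1→w2→w3→w4→w0) is intransitive. Mapping every world to a single reflexive point • is a surjective bounded morphism; the reflexive point is not intransitive (R••∧R•• but R••).
So the class is not modally definable.

Not definable by any modal formula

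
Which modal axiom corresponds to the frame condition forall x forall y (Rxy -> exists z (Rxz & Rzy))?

A defining formula is □□s → □s (the C4 axiom).
Suppose □□s→□s is valid. Take Rxy and set V(s)={w : xR²w}. Then □□s at x, so □s at x, so s at y, i.e. ∃z(Rxz∧Rzy).

□□s → □s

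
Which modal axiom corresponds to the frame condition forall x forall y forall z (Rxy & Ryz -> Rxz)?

□q → □□q

A defining formula is □q → □□q (the 4 axiom).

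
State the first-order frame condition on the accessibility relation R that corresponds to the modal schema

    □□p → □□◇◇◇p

∀x ∀z (xR²z → ∃w (xR²w ∧ zR³w))

This is a Sahlqvist (Geach-type) schema ◇^0□^2p → □^2◇^3p.
Minimal-valuation argument: fix x; take any y with xR^0y and any z with xR^2z. Set V(p) to the set of worlds R-reachable from y in exactly 2 steps. Then □^2p holds at y, so the antecedent holds at x; validity forces ◇^3p at z, giving a w with zR^3w and yR^2w.
First-order correspondent: ∀x ∀z (xR²z → ∃w (xR²w ∧ zR³w)).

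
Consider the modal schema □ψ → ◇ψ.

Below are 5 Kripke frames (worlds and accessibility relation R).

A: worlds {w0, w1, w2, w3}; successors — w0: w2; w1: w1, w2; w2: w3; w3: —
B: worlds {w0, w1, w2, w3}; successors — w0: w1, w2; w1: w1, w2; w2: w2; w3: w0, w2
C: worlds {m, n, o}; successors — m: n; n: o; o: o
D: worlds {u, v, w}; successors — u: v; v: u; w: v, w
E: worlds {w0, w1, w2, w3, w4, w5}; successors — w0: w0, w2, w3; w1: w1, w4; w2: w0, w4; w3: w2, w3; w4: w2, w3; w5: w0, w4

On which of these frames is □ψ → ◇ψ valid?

The schema corresponds to seriality: ∀x ∃y Rxy.
A: fails — world w3 has no successor.
B: ✓.
C: ✓.
D: ✓.
E: ✓.
Valid on: B, C, D, E.

B, C, D, E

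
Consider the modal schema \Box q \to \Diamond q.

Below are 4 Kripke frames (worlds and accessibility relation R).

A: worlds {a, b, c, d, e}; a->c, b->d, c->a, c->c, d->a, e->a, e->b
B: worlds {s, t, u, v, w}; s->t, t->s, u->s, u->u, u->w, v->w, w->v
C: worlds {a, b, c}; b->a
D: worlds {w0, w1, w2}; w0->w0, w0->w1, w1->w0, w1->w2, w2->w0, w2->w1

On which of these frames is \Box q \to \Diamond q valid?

This is the axiom for seriality; its first-order frame correspondent is \forall x \exists y Rxy.
A: satisfies the condition.
B: satisfies the condition.
C: fails — world a has no successor.
D: satisfies the condition.

A, B, D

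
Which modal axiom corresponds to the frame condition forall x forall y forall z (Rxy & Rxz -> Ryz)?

A defining formula is ◇s → □◇s (the 5 axiom).
Suppose ◇s→□◇s is valid. Take Rxy, Rxz and set V(s)={y}. Then ◇s at x, so □◇s at x, so ◇s at z, so some w with Rzw has s; w=y, i.e. Rzy. By symmetry of the argument, Ryz.

◇s → □◇s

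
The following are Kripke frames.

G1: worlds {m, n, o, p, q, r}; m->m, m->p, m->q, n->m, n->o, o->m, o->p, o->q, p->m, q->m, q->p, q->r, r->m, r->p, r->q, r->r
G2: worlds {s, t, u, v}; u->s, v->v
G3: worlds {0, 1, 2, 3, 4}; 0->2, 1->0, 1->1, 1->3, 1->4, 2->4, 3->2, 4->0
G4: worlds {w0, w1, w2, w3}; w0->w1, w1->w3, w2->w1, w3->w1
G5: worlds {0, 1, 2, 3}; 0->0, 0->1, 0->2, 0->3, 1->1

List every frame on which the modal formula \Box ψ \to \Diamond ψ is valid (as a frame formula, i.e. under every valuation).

The schema corresponds to seriality: \forall x \exists y Rxy.
G1: holds.
G2: fails — world s has no successor.
G3: holds.
G4: holds.
G5: fails — world 2 has no successor.

G1, G3, G4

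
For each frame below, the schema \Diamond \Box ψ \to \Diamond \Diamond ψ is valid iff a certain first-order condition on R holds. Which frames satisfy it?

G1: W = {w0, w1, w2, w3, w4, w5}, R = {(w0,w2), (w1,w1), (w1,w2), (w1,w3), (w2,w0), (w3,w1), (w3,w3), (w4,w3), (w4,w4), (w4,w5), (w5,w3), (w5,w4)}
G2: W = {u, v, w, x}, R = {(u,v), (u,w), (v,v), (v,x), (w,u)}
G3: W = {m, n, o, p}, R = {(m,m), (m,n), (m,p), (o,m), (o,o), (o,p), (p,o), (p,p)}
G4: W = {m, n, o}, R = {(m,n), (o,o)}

G1

This is the axiom for a generalized confluence (Geach) condition; its first-order frame correspondent is \forall x \forall y (xRy \to \exists w (yRw \wedge x R^2 w)).
G1: ✓.
G2: fails — vRx but no t with xRt and vR²t.
G3: fails — mRn but no w with nRw and mR²w.
G4: fails — mRn but no w with nRw and mR²w.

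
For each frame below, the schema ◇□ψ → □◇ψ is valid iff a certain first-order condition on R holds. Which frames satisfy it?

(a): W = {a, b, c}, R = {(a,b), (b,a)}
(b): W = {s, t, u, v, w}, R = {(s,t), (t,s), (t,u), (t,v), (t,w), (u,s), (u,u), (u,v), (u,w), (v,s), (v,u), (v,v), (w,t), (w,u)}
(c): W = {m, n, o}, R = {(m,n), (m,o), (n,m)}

(a)

The schema corresponds to convergence: ∀x ∀y ∀z (Rxy ∧ Rxz → ∃w (Ryw ∧ Rzw)).
(a): satisfies the condition.
(b): fails — Rtv and Rts but v and s have no common successor.
(c): fails — Rmo and Rmo but o and o have no common successor.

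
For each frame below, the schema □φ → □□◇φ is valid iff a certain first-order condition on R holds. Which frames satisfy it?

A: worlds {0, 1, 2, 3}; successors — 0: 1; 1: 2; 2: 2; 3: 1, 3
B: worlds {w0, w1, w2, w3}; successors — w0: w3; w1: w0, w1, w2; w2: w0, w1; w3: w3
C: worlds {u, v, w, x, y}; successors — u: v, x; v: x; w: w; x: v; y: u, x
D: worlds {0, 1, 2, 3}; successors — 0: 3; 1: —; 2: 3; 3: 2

D

The schema corresponds to a generalized confluence (Geach) condition: ∀x ∀z (xR²z → ∃w (xRw ∧ zRw)).
A: fails — 0R²2 but no w with 0Rw and 2Rw.
B: fails — w1R²w0 but no w with w1Rw and w0Rw.
C: fails — yR²x but no t with yRt and xRt.
D: satisfies the condition.
Valid on: D.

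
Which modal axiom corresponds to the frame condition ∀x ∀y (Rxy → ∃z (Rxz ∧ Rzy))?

This is density; the standard corresponding axiom is C4: □□ψ → □ψ.

□□ψ → □ψ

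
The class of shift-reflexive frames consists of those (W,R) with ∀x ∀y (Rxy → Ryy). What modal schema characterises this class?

This is shift-reflexivity; the standard corresponding axiom is T□: □(□s → s).
Suppose □(□s→s) is valid. Take Rxy and set V(s)={w : Ryw}. Then at y, □s holds; since □(□s→s) at x, □s→s at y, so s at y, i.e. Ryy.

□(□s → s)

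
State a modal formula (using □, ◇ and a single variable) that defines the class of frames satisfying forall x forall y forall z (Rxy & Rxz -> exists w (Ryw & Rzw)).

◇□s → □◇s

A defining formula is ◇□s → □◇s (the .2 axiom).
Suppose ◇□s→□◇s is valid. Take Rxy, Rxz and set V(s)={w : Ryw}. Then □s at y so ◇□s at x, so □◇s at x, so ◇s at z, giving w with Rzw and Ryw.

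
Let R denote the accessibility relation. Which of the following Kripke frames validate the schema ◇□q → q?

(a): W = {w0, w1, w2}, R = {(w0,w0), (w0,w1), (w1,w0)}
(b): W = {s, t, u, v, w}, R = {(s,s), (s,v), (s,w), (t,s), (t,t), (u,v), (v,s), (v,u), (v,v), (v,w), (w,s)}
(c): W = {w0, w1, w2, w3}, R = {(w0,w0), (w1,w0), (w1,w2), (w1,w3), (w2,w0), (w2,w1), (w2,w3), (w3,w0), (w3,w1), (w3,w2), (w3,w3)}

The schema corresponds to symmetry: ∀x ∀y (Rxy → Ryx).
(a): holds.
(b): fails — Rvw but not Rwv.
(c): fails — Rw1w0 but not Rw0w1.

(a)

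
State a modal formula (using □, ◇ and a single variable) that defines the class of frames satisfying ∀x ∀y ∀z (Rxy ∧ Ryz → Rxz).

The condition is transitivity. The 4 schema □ψ → □□ψ defines it.
Suppose □ψ→□□ψ is valid. Take Rxy, Ryz and set V(ψ)={w : Rxw}. Then □ψ at x, so □□ψ at x, so □ψ at y, so ψ at z, i.e. Rxz.

□ψ → □□ψ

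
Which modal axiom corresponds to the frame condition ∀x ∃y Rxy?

□p → ◇p

A defining formula is □p → ◇p (the D axiom).
Suppose □p→◇p is valid. At any x set V(p)=W. Then □p at x, so ◇p at x, so x has a successor.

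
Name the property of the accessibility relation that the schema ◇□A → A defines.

Replacing A by ¬A and contraposing gives the equivalent schema A → □◇A.
Suppose A→□◇A is valid. Take Rxy and set V(A)={x}. Then A at x, so □◇A at x, so ◇A at y, so some z with Ryz has A; z=x, i.e. Ryx.

Symmetry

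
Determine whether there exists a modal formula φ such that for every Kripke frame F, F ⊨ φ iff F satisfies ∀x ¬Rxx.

If a class were modally definable it would be closed under surjective bounded morphisms (Goldblatt–Thomason).
The 3-cycle (worlds s,t,u with s→t→u→s) is irreflexive, and the map sending every world to a single reflexive point • is a surjective bounded morphism (forth: every edge maps to (•,•); back: every world has a successor). So any modal formula valid on the 3-cycle is also valid on the reflexive point, which is not irreflexive.
So no modal formula (or set of formulas) defines exactly the irreflexive frames.

Not modally definable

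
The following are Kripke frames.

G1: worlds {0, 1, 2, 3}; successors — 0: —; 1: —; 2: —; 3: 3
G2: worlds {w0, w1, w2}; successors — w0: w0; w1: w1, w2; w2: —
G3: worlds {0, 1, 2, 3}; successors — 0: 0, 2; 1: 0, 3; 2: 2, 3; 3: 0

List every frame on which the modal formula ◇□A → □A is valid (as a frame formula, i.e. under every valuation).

G1

The schema corresponds to the Euclidean property: ∀x ∀y ∀z (Rxy ∧ Rxz → Ryz).
G1: satisfies the condition.
G2: fails — Rw1w2 and Rw1w2 but not Rw2w2.
G3: fails — R02 and R00 but not R20.
Valid on: G1.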